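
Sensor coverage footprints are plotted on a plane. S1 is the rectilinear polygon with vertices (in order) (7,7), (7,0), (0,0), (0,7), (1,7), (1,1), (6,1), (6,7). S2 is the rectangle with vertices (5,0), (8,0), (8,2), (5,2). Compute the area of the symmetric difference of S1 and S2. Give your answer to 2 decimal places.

19.00

|S1| = 19, |S2| = 6, |S1∩S2| = 3.
|S1 △ S2| = |S1| + |S2| − 2·|S1∩S2| = 19 + 6 − 6 = 19.00.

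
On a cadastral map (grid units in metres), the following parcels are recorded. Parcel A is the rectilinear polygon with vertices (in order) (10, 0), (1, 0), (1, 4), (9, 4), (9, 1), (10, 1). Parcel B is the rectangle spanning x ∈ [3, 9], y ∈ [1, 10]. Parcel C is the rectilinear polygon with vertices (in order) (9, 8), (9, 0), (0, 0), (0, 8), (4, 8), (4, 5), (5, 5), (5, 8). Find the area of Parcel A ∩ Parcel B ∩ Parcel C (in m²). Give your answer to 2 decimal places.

18.00

The intersection is the polygon with vertices (9,1), (3,1), (3,4), (9,4).
By the shoelace formula its area is 18.00.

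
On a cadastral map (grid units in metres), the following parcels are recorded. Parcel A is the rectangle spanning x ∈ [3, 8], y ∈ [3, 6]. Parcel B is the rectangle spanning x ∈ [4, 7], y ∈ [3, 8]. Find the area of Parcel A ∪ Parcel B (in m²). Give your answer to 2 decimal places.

By inclusion–exclusion:
Individual areas: |Parcel A| = 15, |Parcel B| = 15.
|Parcel A∩Parcel B|: x∈[4,7], y∈[3,6] → 3·3 = 9.
|Parcel A ∪ Parcel B| = 30 − 9 = 21.00.

21.00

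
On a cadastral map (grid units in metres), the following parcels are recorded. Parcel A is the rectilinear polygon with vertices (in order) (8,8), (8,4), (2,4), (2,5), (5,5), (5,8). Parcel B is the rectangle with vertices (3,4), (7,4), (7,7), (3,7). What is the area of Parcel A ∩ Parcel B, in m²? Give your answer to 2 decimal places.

8.00

The intersection is the polygon with vertices (3,4), (3,5), (5,5), (5,7), (7,7), (7,4).
By the shoelace formula its area is 8.00.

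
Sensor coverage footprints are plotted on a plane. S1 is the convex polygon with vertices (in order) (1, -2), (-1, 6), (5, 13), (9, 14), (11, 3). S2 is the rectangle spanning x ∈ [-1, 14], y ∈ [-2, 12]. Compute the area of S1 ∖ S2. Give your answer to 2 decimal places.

|S1| = 119, |S1∩S2| = 112.2078.
|S1 ∖ S2| = |S1| − |S1∩S2| = 119 − 112.2078 = 6.79.

6.79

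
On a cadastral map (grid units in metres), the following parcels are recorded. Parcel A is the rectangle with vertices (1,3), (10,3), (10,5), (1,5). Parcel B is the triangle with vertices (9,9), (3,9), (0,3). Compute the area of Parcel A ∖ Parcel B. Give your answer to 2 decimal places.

16.67

|Parcel A| = 18, |Parcel A∩Parcel B| = 1.3333.
|Parcel A ∖ Parcel B| = |Parcel A| − |Parcel A∩Parcel B| = 18 − 1.3333 = 16.67.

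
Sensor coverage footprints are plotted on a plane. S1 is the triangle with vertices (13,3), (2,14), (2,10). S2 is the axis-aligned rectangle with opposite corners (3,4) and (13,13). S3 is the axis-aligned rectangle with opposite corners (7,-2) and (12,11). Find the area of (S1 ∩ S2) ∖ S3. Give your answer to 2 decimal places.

11.64

|S1 ∩ S2| = 17.8961.
|(S1 ∩ S2) ∩ S3| = 6.2597.
|(S1 ∩ S2) ∖ S3| = 17.8961 − 6.2597 = 11.64.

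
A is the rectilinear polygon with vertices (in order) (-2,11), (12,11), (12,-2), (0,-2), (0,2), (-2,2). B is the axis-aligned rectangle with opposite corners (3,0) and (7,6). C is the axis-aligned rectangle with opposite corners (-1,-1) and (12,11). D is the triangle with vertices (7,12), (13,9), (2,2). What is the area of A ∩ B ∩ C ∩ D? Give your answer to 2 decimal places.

7.36

The intersection is the polygon with vertices (7,6), (7,5.182), (3,2.636), (3,4), (4,6).
By the shoelace formula its area is 7.36.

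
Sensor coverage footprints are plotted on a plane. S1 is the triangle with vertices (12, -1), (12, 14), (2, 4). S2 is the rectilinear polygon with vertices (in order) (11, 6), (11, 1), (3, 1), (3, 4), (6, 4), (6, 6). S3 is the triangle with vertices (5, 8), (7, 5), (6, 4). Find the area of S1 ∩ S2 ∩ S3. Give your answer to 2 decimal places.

The intersection is the polygon with vertices (6,6), (6.333,6), (7,5), (6,4).
By the shoelace formula its area is 1.17.

1.17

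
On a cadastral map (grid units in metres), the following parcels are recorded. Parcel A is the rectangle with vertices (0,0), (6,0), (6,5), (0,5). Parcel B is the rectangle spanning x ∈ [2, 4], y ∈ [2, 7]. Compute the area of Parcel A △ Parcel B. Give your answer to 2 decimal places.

|Parcel A∩Parcel B|: x∈[2,4], y∈[2,5] → 2·3 = 6.
|Parcel A △ Parcel B| = |Parcel A| + |Parcel B| − 2·|Parcel A∩Parcel B| = 30 + 10 − 12 = 28.00.

28.00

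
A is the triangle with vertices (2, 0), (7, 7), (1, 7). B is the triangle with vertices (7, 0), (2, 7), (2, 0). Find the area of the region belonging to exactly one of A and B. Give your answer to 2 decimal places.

|A| = 21, |B| = 17.5, |A∩B| = 8.75.
|A △ B| = |A| + |B| − 2·|A∩B| = 21 + 17.5 − 17.5 = 21.00.

21.00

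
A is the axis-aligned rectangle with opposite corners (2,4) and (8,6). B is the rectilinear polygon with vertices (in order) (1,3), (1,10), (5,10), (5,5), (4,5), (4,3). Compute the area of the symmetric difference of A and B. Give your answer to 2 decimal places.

|A| = 12, |B| = 26, |A∩B| = 5.
|A △ B| = |A| + |B| − 2·|A∩B| = 12 + 26 − 10 = 28.00.

28.00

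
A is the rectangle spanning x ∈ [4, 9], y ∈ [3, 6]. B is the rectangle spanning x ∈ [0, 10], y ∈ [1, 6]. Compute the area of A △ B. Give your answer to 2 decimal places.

|A∩B|: x∈[4,9], y∈[3,6] → 5·3 = 15.
|A △ B| = |A| + |B| − 2·|A∩B| = 15 + 50 − 30 = 35.00.

35.00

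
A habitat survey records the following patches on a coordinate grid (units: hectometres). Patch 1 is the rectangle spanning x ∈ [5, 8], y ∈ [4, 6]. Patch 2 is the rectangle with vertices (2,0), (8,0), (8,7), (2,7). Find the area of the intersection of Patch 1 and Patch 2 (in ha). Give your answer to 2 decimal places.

6.00

|Patch 1∩Patch 2|: x∈[5,8], y∈[4,6] → 3·2 = 6.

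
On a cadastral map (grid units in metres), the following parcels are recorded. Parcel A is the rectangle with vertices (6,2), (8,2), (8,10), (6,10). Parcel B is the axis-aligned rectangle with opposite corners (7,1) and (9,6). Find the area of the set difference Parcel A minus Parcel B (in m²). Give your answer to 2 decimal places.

12.00

|Parcel A∩Parcel B|: x∈[7,8], y∈[2,6] → 1·4 = 4.
|Parcel A| = 16.
|Parcel A ∖ Parcel B| = |Parcel A| − |Parcel A∩Parcel B| = 16 − 4 = 12.00.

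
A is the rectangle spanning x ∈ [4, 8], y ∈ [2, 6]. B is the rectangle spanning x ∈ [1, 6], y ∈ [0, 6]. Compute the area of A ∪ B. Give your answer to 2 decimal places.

By inclusion–exclusion:
Individual areas: |A| = 16, |B| = 30.
|A∩B|: x∈[4,6], y∈[2,6] → 2·4 = 8.
|A ∪ B| = 46 − 8 = 38.00.

38.00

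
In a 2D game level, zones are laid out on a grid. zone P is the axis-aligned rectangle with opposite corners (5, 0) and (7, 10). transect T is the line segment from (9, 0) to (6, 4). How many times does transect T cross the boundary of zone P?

1

The segment meets the boundary at (7,2.667).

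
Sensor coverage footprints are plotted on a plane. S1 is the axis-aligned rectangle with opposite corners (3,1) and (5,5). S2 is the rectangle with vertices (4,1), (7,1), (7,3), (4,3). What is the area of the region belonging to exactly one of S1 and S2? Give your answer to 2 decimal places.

|S1∩S2|: x∈[4,5], y∈[1,3] → 1·2 = 2.
|S1 △ S2| = |S1| + |S2| − 2·|S1∩S2| = 8 + 6 − 4 = 10.00.

10.00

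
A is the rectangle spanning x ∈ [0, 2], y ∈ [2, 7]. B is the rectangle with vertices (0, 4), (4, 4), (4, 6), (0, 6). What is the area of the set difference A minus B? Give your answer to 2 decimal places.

6.00

|A∩B|: x∈[0,2], y∈[4,6] → 2·2 = 4.
|A| = 10.
|A ∖ B| = |A| − |A∩B| = 10 − 4 = 6.00.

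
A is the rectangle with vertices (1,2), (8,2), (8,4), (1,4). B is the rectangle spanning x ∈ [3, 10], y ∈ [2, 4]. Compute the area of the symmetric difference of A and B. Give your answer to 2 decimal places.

8.00

|A∩B|: x∈[3,8], y∈[2,4] → 5·2 = 10.
|A △ B| = |A| + |B| − 2·|A∩B| = 14 + 14 − 20 = 8.00.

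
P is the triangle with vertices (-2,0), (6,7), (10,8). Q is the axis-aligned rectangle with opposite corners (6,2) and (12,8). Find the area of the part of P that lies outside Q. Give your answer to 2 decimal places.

6.67

|P| = 10, |P∩Q| = 3.3333.
|P ∖ Q| = |P| − |P∩Q| = 10 − 3.3333 = 6.67.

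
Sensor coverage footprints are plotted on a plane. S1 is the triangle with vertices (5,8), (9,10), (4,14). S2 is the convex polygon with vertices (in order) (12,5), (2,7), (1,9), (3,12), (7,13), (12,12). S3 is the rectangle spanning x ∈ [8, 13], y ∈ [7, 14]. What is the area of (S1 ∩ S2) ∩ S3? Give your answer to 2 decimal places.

0.65

The region (S1 ∩ S2) ∩ S3 is the polygon with vertices (8,9.5), (8,10.8), (9,10).
By the shoelace formula its area is 0.65.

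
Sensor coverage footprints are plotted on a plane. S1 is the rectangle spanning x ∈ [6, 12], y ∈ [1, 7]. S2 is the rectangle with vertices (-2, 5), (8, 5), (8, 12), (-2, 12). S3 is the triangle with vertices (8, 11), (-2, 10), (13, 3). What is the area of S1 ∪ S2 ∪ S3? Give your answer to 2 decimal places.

107.57

By inclusion–exclusion:
Individual areas: |S1| = 36, |S2| = 70, |S3| = 42.5.
|S1∩S2|: x∈[6,8], y∈[5,7] → 2·2 = 4.
|S1∩S3| = 11.
|S2∩S3| = 28.3333.
|S1∩S2∩S3| = 2.4.
|S1 ∪ S2 ∪ S3| = 148.5 − 43.3333 + 2.4 = 107.57.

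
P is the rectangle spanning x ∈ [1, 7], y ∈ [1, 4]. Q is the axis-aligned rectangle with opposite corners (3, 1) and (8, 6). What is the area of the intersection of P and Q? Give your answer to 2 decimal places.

|P∩Q|: x∈[3,7], y∈[1,4] → 4·3 = 12.

12.00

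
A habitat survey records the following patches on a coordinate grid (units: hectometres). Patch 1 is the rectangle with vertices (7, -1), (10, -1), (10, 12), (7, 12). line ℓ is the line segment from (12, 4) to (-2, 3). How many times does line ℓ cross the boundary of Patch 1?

2

The segment meets the boundary at (7,3.643), (10,3.857).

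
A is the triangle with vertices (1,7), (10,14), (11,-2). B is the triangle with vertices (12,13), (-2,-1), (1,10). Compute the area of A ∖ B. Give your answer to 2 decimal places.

|A| = 75.5, |A∩B| = 27.2478.
|A ∖ B| = |A| − |A∩B| = 75.5 − 27.2478 = 48.25.

48.25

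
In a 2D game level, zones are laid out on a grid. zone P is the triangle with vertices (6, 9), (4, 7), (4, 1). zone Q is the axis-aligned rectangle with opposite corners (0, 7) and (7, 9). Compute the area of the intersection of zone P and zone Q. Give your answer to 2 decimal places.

1.50

The intersection is the polygon with vertices (6,9), (5.5,7), (4,7).
By the shoelace formula its area is 1.50.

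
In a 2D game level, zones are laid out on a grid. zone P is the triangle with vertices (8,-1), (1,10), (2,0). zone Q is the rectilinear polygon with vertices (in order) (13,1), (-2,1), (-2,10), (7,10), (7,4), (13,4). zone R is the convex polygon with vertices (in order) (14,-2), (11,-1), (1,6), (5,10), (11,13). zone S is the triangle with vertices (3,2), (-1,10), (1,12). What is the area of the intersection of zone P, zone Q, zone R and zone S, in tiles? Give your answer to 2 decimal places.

The intersection is the polygon with vertices (2,7), (2.395,5.023), (1.43,5.699), (1.364,6.364).
By the shoelace formula its area is 1.05.

1.05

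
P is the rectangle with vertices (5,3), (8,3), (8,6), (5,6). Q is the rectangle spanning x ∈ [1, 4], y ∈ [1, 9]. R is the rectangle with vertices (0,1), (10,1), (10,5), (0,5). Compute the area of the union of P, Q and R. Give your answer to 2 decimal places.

By inclusion–exclusion:
Individual areas: |P| = 9, |Q| = 24, |R| = 40.
|P∩Q| = 0 (no overlap).
|P∩R|: x∈[5,8], y∈[3,5] → 3·2 = 6.
|Q∩R|: x∈[1,4], y∈[1,5] → 3·4 = 12.
|P∩Q∩R| = 0.
|P ∪ Q ∪ R| = 73 − 18 + 0 = 55.00.

55.00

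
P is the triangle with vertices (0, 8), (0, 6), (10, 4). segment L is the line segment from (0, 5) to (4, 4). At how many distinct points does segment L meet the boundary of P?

0

The segment lies entirely outside P and never meets its boundary.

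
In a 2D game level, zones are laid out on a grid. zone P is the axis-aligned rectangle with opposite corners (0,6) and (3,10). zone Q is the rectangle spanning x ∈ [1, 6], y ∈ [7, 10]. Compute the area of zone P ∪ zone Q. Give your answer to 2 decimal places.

By inclusion–exclusion:
Individual areas: |zone P| = 12, |zone Q| = 15.
|zone P∩zone Q|: x∈[1,3], y∈[7,10] → 2·3 = 6.
|zone P ∪ zone Q| = 27 − 6 = 21.00.

21.00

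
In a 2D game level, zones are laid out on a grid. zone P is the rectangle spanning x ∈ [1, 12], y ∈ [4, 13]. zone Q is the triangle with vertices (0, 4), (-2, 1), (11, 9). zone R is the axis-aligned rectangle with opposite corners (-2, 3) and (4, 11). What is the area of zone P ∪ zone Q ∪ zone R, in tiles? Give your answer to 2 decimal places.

127.92

By inclusion–exclusion:
Individual areas: |zone P| = 99, |zone Q| = 11.5, |zone R| = 48.
|zone P∩zone Q| = 6.9602.
|zone P∩zone R|: x∈[1,4], y∈[4,11] → 3·7 = 21.
|zone Q∩zone R| = 5.6428.
|zone P∩zone Q∩zone R| = 3.0197.
|zone P ∪ zone Q ∪ zone R| = 158.5 − 33.603 + 3.0197 = 127.92.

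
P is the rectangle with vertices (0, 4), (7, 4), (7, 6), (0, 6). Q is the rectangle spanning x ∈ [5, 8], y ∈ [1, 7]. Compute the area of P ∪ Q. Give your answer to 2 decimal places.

28.00

By inclusion–exclusion:
Individual areas: |P| = 14, |Q| = 18.
|P∩Q|: x∈[5,7], y∈[4,6] → 2·2 = 4.
|P ∪ Q| = 32 − 4 = 28.00.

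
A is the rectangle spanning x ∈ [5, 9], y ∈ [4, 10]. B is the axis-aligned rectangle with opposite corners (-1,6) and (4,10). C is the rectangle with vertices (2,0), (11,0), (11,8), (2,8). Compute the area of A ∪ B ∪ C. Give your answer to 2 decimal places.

96.00

By inclusion–exclusion:
Individual areas: |A| = 24, |B| = 20, |C| = 72.
|A∩B| = 0 (no overlap).
|A∩C|: x∈[5,9], y∈[4,8] → 4·4 = 16.
|B∩C|: x∈[2,4], y∈[6,8] → 2·2 = 4.
|A∩B∩C| = 0.
|A ∪ B ∪ C| = 116 − 20 + 0 = 96.00.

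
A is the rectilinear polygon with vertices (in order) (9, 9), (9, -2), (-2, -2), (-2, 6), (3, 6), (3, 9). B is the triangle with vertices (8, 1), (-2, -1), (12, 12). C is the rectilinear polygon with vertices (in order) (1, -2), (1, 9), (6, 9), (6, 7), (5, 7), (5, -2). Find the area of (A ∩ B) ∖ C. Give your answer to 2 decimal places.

|A ∩ B| = 42.7788.
|(A ∩ B) ∩ C| = 14.5714.
|(A ∩ B) ∖ C| = 42.7788 − 14.5714 = 28.21.

28.21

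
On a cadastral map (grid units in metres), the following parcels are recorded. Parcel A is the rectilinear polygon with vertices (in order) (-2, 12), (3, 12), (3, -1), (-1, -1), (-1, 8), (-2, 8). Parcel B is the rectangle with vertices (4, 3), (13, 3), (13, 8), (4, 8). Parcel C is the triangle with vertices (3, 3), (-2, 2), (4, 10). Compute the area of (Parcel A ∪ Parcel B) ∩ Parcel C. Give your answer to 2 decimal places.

13.60

The region (Parcel A ∪ Parcel B) ∩ Parcel C is the polygon with vertices (3,3), (-1,2.2), (-1,3.333), (3,8.667).
By the shoelace formula its area is 13.60.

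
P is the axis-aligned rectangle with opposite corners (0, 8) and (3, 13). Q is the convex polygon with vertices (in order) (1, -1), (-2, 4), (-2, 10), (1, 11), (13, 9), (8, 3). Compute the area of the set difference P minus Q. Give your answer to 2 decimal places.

6.50

|P| = 15, |P∩Q| = 8.5.
|P ∖ Q| = |P| − |P∩Q| = 15 − 8.5 = 6.50.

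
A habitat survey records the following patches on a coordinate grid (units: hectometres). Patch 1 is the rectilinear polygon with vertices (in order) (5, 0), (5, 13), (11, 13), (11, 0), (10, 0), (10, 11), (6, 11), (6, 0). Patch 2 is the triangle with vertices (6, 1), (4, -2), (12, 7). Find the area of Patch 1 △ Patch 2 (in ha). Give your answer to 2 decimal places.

|Patch 1| = 34, |Patch 2| = 3, |Patch 1∩Patch 2| = 0.4931.
|Patch 1 △ Patch 2| = |Patch 1| + |Patch 2| − 2·|Patch 1∩Patch 2| = 34 + 3 − 0.9861 = 36.01.

36.01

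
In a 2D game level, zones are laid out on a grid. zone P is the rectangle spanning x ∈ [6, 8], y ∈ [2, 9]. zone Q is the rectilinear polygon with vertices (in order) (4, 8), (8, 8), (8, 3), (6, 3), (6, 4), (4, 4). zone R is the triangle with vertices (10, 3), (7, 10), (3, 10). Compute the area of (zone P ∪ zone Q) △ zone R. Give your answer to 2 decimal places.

|zone P ∪ zone Q| = 22.
|(zone P ∪ zone Q) ∩ zone R| = 6.119.
|(zone P ∪ zone Q) △ zone R| = 22 + 14 − 12.2381 = 23.76.

23.76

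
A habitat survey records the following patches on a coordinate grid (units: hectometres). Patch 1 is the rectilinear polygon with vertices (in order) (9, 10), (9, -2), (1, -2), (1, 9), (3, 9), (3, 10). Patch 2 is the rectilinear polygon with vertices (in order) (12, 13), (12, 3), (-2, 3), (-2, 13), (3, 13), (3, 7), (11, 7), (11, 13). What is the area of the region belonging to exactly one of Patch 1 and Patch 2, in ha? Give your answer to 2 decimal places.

|Patch 1| = 94, |Patch 2| = 92, |Patch 1∩Patch 2| = 36.
|Patch 1 △ Patch 2| = |Patch 1| + |Patch 2| − 2·|Patch 1∩Patch 2| = 94 + 92 − 72 = 114.00.

114.00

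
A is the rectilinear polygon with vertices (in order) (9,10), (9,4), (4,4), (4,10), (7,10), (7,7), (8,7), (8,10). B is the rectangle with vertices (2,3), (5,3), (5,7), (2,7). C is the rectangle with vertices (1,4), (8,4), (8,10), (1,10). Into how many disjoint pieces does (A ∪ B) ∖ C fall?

(A ∪ B) ∖ C splits into 2 disjoint pieces (area 6, area 3).

2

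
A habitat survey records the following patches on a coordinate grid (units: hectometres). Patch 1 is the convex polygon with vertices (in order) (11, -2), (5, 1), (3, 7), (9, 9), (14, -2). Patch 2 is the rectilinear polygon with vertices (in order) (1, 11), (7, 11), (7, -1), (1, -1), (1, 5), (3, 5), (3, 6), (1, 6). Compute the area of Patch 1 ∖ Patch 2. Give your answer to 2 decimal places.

|Patch 1| = 66.5, |Patch 1∩Patch 2| = 21.6667.
|Patch 1 ∖ Patch 2| = |Patch 1| − |Patch 1∩Patch 2| = 66.5 − 21.6667 = 44.83.

44.83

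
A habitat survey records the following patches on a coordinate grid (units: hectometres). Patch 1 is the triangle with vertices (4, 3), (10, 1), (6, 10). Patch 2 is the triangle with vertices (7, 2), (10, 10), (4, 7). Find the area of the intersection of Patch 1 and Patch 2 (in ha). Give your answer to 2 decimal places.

11.89

The intersection is the polygon with vertices (8.169,5.119), (7,2), (4.774,5.71), (5.333,7.667), (6.727,8.364).
By the shoelace formula its area is 11.89.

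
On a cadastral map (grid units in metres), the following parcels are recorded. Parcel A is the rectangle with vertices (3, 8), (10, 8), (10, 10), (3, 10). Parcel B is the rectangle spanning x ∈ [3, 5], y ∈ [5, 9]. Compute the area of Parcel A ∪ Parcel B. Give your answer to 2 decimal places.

By inclusion–exclusion:
Individual areas: |Parcel A| = 14, |Parcel B| = 8.
|Parcel A∩Parcel B|: x∈[3,5], y∈[8,9] → 2·1 = 2.
|Parcel A ∪ Parcel B| = 22 − 2 = 20.00.

20.00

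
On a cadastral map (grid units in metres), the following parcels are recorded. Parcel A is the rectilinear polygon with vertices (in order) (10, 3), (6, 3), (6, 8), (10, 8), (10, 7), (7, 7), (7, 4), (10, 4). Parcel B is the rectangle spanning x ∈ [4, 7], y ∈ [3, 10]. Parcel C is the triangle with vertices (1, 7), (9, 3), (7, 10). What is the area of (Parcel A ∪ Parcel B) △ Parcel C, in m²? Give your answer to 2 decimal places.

20.86

|Parcel A ∪ Parcel B| = 27.
|(Parcel A ∪ Parcel B) ∩ Parcel C| = 15.0714.
|(Parcel A ∪ Parcel B) △ Parcel C| = 27 + 24 − 30.1429 = 20.86.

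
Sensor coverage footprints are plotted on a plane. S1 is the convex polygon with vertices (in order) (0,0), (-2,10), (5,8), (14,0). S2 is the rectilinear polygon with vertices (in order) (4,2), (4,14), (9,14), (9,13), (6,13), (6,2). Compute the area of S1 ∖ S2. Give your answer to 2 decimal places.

|S1| = 89, |S1∩S2| = 11.6984.
|S1 ∖ S2| = |S1| − |S1∩S2| = 89 − 11.6984 = 77.30.

77.30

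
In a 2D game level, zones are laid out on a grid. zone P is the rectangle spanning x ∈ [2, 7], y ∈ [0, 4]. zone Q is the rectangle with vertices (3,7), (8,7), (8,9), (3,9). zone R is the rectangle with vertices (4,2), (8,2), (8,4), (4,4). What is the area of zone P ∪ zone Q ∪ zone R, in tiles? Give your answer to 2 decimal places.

By inclusion–exclusion:
Individual areas: |zone P| = 20, |zone Q| = 10, |zone R| = 8.
|zone P∩zone Q| = 0 (no overlap).
|zone P∩zone R|: x∈[4,7], y∈[2,4] → 3·2 = 6.
|zone Q∩zone R| = 0 (no overlap).
|zone P∩zone Q∩zone R| = 0.
|zone P ∪ zone Q ∪ zone R| = 38 − 6 + 0 = 32.00.

32.00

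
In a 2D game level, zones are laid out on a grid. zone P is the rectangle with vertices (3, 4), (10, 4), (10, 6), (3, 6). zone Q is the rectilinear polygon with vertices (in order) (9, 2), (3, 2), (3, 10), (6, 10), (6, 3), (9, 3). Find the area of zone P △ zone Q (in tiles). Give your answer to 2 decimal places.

29.00

|zone P| = 14, |zone Q| = 27, |zone P∩zone Q| = 6.
|zone P △ zone Q| = |zone P| + |zone Q| − 2·|zone P∩zone Q| = 14 + 27 − 12 = 29.00.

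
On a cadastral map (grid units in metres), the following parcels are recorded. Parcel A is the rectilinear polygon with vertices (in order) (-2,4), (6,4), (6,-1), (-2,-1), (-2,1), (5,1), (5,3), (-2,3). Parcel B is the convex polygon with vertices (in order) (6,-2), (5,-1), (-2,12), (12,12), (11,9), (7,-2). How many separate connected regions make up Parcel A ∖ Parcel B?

2

Parcel A ∖ Parcel B splits into 2 disjoint pieces (area 4.5769, area 12.9231).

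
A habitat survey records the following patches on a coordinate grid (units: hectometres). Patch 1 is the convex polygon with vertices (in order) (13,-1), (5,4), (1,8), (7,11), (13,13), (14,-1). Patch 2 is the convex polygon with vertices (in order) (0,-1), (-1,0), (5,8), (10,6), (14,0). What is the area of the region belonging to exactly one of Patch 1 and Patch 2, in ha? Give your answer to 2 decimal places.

|Patch 1| = 100, |Patch 2| = 78.5, |Patch 1∩Patch 2| = 37.8408.
|Patch 1 △ Patch 2| = |Patch 1| + |Patch 2| − 2·|Patch 1∩Patch 2| = 100 + 78.5 − 75.6815 = 102.82.

102.82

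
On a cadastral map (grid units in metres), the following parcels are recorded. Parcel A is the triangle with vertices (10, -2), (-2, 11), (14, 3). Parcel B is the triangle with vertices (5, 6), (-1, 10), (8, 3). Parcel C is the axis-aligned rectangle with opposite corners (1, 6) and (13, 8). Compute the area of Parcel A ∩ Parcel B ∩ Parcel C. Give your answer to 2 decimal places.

1.29

The intersection is the polygon with vertices (1.571,8), (2,8), (5,6), (4.143,6).
By the shoelace formula its area is 1.29.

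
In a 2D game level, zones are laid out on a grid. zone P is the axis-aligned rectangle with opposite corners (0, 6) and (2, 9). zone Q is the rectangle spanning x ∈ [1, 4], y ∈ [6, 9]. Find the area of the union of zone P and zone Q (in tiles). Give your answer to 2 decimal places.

By inclusion–exclusion:
Individual areas: |zone P| = 6, |zone Q| = 9.
|zone P∩zone Q|: x∈[1,2], y∈[6,9] → 1·3 = 3.
|zone P ∪ zone Q| = 15 − 3 = 12.00.

12.00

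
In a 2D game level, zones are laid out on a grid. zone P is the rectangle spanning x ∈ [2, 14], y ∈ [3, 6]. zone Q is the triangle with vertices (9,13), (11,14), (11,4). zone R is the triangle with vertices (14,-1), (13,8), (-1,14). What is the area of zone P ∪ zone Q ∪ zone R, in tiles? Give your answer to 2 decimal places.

By inclusion–exclusion:
Individual areas: |zone P| = 36, |zone Q| = 10, |zone R| = 60.
|zone P∩zone Q| = 0.4444.
|zone P∩zone R| = 14.6667.
|zone Q∩zone R| = 2.8972.
|zone P∩zone Q∩zone R| = 0.4444.
|zone P ∪ zone Q ∪ zone R| = 106 − 18.0084 + 0.4444 = 88.44.

88.44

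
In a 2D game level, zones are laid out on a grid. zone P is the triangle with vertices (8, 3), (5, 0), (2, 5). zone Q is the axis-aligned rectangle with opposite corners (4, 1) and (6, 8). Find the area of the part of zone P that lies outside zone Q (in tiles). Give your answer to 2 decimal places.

|zone P| = 12, |zone P∩zone Q| = 5.8667.
|zone P ∖ zone Q| = |zone P| − |zone P∩zone Q| = 12 − 5.8667 = 6.13.

6.13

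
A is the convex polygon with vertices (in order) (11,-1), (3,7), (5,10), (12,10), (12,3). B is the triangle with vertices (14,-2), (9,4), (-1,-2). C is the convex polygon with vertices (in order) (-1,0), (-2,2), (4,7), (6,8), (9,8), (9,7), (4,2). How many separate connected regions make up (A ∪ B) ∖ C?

1

(A ∪ B) ∖ C is a single connected region.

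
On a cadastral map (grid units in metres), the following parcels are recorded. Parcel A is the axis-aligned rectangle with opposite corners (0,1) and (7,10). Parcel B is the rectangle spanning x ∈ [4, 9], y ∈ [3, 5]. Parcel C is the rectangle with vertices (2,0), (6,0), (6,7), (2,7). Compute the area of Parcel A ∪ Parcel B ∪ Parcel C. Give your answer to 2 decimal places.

71.00

By inclusion–exclusion:
Individual areas: |Parcel A| = 63, |Parcel B| = 10, |Parcel C| = 28.
|Parcel A∩Parcel B|: x∈[4,7], y∈[3,5] → 3·2 = 6.
|Parcel A∩Parcel C|: x∈[2,6], y∈[1,7] → 4·6 = 24.
|Parcel B∩Parcel C|: x∈[4,6], y∈[3,5] → 2·2 = 4.
|Parcel A∩Parcel B∩Parcel C| = 4.
|Parcel A ∪ Parcel B ∪ Parcel C| = 101 − 34 + 4 = 71.00.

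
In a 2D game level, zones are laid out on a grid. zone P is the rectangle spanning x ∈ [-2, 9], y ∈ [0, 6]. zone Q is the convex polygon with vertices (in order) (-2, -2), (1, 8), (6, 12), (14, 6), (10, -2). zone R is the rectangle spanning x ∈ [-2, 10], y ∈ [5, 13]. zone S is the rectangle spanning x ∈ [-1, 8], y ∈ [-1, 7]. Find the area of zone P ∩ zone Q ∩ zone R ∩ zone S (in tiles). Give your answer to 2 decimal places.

The intersection is the polygon with vertices (0.1,5), (0.4,6), (8,6), (8,5).
By the shoelace formula its area is 7.75.

7.75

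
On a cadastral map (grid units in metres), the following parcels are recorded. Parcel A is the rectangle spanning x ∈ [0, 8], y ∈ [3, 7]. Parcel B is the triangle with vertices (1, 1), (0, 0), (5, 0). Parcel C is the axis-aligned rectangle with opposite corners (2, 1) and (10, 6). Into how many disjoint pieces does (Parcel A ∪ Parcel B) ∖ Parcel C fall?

2

(Parcel A ∪ Parcel B) ∖ Parcel C splits into 2 disjoint pieces (area 14, area 2.5).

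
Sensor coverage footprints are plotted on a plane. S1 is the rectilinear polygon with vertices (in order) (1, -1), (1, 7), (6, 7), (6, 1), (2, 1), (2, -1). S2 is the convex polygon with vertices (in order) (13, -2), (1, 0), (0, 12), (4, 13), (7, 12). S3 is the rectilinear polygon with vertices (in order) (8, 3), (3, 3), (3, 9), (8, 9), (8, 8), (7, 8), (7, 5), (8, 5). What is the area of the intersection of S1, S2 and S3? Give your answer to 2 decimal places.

12.00

The intersection is the polygon with vertices (6,7), (6,3), (3,3), (3,7).
By the shoelace formula its area is 12.00.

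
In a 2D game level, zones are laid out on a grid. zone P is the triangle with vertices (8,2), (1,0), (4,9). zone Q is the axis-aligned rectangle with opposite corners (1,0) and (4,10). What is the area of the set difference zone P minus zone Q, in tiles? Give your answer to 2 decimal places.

16.29

|zone P| = 28.5, |zone P∩zone Q| = 12.2143.
|zone P ∖ zone Q| = |zone P| − |zone P∩zone Q| = 28.5 − 12.2143 = 16.29.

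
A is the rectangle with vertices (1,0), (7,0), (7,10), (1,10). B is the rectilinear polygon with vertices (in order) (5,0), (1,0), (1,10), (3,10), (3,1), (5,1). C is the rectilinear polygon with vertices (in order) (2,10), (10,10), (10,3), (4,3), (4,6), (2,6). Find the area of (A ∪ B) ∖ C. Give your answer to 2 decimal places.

31.00

|A ∪ B| = 60.
|(A ∪ B) ∩ C| = 29.
|(A ∪ B) ∖ C| = 60 − 29 = 31.00.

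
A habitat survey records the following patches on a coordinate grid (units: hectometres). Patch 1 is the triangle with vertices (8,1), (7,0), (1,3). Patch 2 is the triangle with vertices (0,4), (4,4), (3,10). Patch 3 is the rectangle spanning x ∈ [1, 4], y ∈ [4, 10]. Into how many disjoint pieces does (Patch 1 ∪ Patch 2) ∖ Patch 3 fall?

(Patch 1 ∪ Patch 2) ∖ Patch 3 splits into 2 disjoint pieces (area 4.5, area 1).

2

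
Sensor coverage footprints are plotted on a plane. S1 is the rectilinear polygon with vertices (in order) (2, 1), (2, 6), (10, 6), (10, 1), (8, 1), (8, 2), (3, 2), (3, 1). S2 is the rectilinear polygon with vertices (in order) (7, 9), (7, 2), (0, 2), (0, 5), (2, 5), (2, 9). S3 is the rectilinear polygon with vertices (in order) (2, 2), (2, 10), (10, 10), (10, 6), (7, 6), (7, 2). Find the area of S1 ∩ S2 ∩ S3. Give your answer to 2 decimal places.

The intersection is the polygon with vertices (2,6), (7,6), (7,2), (3,2), (2,2), (2,5).
By the shoelace formula its area is 20.00.

20.00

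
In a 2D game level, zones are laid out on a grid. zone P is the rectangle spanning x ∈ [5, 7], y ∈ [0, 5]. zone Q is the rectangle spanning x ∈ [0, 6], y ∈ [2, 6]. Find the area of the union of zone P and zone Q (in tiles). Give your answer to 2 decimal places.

By inclusion–exclusion:
Individual areas: |zone P| = 10, |zone Q| = 24.
|zone P∩zone Q|: x∈[5,6], y∈[2,5] → 1·3 = 3.
|zone P ∪ zone Q| = 34 − 3 = 31.00.

31.00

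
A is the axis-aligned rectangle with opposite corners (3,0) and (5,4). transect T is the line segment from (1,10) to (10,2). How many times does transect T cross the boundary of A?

0

The segment lies entirely outside A and never meets its boundary.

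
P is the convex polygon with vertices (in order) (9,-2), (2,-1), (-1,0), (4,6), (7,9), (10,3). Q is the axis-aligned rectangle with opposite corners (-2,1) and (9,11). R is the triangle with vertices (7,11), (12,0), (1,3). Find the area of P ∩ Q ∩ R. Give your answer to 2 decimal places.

33.89

The intersection is the polygon with vertices (7,9), (9,5), (9,1), (8.333,1), (1.407,2.889), (4,6).
By the shoelace formula its area is 33.89.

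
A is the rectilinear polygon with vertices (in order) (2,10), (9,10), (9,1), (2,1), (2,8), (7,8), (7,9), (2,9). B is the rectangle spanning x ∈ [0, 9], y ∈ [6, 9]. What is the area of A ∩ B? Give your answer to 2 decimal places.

16.00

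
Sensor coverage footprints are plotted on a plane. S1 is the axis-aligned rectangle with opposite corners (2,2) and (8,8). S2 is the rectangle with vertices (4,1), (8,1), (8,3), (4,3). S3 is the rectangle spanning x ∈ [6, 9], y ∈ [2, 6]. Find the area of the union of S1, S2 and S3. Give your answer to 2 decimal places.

By inclusion–exclusion:
Individual areas: |S1| = 36, |S2| = 8, |S3| = 12.
|S1∩S2|: x∈[4,8], y∈[2,3] → 4·1 = 4.
|S1∩S3|: x∈[6,8], y∈[2,6] → 2·4 = 8.
|S2∩S3|: x∈[6,8], y∈[2,3] → 2·1 = 2.
|S1∩S2∩S3| = 2.
|S1 ∪ S2 ∪ S3| = 56 − 14 + 2 = 44.00.

44.00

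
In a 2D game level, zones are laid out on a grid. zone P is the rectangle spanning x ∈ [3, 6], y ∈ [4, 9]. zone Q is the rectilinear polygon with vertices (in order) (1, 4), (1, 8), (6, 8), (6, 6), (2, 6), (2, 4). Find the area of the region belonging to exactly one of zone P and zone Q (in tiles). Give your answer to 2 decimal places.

15.00

|zone P| = 15, |zone Q| = 12, |zone P∩zone Q| = 6.
|zone P △ zone Q| = |zone P| + |zone Q| − 2·|zone P∩zone Q| = 15 + 12 − 12 = 15.00.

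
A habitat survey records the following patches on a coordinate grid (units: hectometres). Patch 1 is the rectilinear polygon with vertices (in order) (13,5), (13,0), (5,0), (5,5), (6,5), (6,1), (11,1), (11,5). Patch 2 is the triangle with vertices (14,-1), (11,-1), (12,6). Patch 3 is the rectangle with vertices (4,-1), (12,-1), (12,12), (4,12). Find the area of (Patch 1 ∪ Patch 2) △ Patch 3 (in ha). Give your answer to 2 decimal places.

|Patch 1 ∪ Patch 2| = 23.8929.
|(Patch 1 ∪ Patch 2) ∩ Patch 3| = 16.
|(Patch 1 ∪ Patch 2) △ Patch 3| = 23.8929 + 104 − 32 = 95.89.

95.89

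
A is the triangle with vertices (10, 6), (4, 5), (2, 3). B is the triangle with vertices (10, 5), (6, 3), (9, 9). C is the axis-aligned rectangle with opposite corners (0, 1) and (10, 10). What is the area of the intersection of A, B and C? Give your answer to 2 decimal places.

The intersection is the polygon with vertices (9.771,5.914), (6.923,4.846), (7.273,5.545), (9.76,5.96).
By the shoelace formula its area is 0.87.

0.87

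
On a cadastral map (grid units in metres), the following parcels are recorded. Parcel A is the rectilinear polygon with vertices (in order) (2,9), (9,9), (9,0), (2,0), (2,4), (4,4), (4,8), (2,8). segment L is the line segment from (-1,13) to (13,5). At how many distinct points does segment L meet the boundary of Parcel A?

The segment meets the boundary at (9,7.286), (6,9).

2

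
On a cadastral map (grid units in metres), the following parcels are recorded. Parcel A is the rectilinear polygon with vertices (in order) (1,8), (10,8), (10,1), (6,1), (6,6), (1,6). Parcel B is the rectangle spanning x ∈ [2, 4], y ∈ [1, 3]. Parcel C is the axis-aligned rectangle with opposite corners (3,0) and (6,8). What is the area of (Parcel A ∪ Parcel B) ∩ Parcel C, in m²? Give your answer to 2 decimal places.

8.00

|Parcel A ∪ Parcel B| = 42.
|(Parcel A ∪ Parcel B) ∩ Parcel C| = 8.00.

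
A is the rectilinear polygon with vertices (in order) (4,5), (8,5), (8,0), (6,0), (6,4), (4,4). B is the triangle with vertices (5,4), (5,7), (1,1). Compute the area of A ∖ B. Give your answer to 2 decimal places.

11.00

|A| = 12, |A∩B| = 1.
|A ∖ B| = |A| − |A∩B| = 12 − 1 = 11.00.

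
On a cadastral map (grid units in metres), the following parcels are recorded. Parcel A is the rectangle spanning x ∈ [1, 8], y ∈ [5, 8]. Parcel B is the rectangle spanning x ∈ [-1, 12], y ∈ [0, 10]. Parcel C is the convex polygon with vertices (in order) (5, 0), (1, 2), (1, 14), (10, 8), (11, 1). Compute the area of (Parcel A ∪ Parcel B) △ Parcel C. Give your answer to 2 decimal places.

57.50

|Parcel A ∪ Parcel B| = 130.
|(Parcel A ∪ Parcel B) ∩ Parcel C| = 84.5.
|(Parcel A ∪ Parcel B) △ Parcel C| = 130 + 96.5 − 169 = 57.50.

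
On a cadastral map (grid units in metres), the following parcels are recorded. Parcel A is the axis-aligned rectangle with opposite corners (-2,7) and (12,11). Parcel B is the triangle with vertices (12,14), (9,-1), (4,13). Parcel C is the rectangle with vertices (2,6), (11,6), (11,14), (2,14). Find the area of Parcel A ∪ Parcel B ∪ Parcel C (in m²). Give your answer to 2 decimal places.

By inclusion–exclusion:
Individual areas: |Parcel A| = 56, |Parcel B| = 58.5, |Parcel C| = 72.
|Parcel A∩Parcel B| = 22.2857.
|Parcel A∩Parcel C|: x∈[2,11], y∈[7,11] → 9·4 = 36.
|Parcel B∩Parcel C| = 42.4125.
|Parcel A∩Parcel B∩Parcel C| = 21.8857.
|Parcel A ∪ Parcel B ∪ Parcel C| = 186.5 − 100.6982 + 21.8857 = 107.69.

107.69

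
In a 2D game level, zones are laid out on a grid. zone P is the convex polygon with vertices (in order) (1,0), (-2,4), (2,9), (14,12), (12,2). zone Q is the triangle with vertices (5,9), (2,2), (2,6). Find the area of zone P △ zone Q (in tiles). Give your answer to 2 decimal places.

|zone P| = 121, |zone Q| = 6, |zone P∩zone Q| = 6.
|zone P △ zone Q| = |zone P| + |zone Q| − 2·|zone P∩zone Q| = 121 + 6 − 12 = 115.00.

115.00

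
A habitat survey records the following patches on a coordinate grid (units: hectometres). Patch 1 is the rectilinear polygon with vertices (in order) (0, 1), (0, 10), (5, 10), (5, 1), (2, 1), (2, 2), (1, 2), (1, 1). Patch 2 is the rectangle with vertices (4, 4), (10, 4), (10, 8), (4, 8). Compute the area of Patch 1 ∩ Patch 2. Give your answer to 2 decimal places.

The intersection is the polygon with vertices (5,4), (4,4), (4,8), (5,8).
By the shoelace formula its area is 4.00.

4.00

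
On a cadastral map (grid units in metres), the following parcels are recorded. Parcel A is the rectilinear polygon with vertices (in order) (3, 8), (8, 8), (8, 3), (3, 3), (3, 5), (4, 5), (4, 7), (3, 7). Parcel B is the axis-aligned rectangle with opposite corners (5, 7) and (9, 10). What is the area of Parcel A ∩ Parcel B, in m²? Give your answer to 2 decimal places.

3.00

The intersection is the polygon with vertices (8,8), (8,7), (5,7), (5,8).
By the shoelace formula its area is 3.00.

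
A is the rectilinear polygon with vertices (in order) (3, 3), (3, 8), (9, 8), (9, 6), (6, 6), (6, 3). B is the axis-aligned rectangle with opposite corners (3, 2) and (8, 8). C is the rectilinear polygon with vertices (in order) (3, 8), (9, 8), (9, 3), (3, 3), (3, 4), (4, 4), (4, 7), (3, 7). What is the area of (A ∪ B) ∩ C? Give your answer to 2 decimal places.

|A ∪ B| = 32.
|(A ∪ B) ∩ C| = 24.00.

24.00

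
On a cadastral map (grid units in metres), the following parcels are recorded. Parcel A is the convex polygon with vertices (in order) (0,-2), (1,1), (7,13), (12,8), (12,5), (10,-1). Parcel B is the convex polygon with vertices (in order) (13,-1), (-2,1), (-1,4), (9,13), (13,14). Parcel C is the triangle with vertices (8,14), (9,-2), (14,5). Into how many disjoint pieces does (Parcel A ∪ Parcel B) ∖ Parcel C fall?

(Parcel A ∪ Parcel B) ∖ Parcel C splits into 3 disjoint pieces (area 94.2182, area 16.0521, area 6.9871).

3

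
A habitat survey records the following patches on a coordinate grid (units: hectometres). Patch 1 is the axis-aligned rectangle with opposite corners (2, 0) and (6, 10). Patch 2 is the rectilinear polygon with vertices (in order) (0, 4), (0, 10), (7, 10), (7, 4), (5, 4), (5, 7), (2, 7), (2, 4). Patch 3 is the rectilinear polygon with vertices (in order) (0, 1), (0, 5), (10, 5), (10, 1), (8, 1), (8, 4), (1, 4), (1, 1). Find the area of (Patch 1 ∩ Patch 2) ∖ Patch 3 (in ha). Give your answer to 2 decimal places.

14.00

|Patch 1 ∩ Patch 2| = 15.
|(Patch 1 ∩ Patch 2) ∩ Patch 3| = 1.
|(Patch 1 ∩ Patch 2) ∖ Patch 3| = 15 − 1 = 14.00.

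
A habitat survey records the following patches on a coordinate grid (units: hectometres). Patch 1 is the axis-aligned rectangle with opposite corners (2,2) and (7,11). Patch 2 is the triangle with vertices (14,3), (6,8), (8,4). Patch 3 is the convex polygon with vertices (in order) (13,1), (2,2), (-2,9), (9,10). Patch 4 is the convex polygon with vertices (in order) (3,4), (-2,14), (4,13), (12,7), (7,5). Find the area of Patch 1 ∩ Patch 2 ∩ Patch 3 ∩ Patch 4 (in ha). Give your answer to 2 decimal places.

0.69

The intersection is the polygon with vertices (7,7.375), (7,6), (6,8).
By the shoelace formula its area is 0.69.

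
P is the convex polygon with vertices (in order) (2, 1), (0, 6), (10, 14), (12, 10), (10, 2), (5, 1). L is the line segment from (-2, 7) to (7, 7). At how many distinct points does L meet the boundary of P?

The segment meets the boundary at (1.25,7).

1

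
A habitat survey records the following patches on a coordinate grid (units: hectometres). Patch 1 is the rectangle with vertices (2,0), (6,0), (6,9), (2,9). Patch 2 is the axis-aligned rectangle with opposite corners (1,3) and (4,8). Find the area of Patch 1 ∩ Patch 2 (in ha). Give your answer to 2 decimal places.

|Patch 1∩Patch 2|: x∈[2,4], y∈[3,8] → 2·5 = 10.

10.00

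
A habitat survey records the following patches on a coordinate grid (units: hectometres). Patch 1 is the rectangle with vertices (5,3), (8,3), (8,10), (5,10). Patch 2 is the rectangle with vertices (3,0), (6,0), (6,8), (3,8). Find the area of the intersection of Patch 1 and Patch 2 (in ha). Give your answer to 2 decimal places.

5.00

|Patch 1∩Patch 2|: x∈[5,6], y∈[3,8] → 1·5 = 5.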